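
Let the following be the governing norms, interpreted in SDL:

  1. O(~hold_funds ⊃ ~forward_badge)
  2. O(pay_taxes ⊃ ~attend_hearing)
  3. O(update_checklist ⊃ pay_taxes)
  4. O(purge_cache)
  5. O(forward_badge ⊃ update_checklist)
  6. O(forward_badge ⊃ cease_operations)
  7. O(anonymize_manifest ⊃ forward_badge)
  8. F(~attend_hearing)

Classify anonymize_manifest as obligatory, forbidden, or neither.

Premise 8 is F(~attend_hearing), i.e. O(attend_hearing).
Premise 2 is O(pay_taxes ⊃ ~attend_hearing); contrapositively O(attend_hearing ⊃ ~pay_taxes). Since O(attend_hearing) holds, K gives O(~pay_taxes).
The contrapositive of premise 3 (O(update_checklist ⊃ pay_taxes)) is O(~pay_taxes ⊃ ~update_checklist), and O(~pay_taxes) is already established, so O(~update_checklist).
The contrapositive of premise 5 (O(forward_badge ⊃ update_checklist)) is O(~update_checklist ⊃ ~forward_badge), and O(~update_checklist) is already established, so O(~forward_badge).
The contrapositive of premise 7 (O(anonymize_manifest ⊃ forward_badge)) is O(~forward_badge ⊃ ~anonymize_manifest), and O(~forward_badge) is already established, so O(~anonymize_manifest).
Premises 1, 4, 6 do not contribute to this derivation.
Thus O(~anonymize_manifest), which is F(anonymize_manifest): anonymize_manifest is forbidden.

Forbidden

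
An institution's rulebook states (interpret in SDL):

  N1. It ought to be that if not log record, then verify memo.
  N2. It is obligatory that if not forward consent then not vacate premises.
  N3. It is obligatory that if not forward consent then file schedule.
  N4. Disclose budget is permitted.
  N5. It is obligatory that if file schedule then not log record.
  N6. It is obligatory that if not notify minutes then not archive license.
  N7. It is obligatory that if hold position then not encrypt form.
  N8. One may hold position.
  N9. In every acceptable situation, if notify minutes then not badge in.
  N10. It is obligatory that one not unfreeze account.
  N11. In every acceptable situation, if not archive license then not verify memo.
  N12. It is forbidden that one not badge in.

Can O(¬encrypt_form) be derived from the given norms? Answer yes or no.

No

Premise 7 is O(hold_position → ¬encrypt_form), but O(hold_position) is not derivable from the premises (the permission P(hold_position) asserts only ¬O(¬hold_position), not O(hold_position)), so it does not yield O(¬encrypt_form).
No other premise forces O(¬encrypt_form). An ideal world satisfying every premise can still have ¬encrypt_form false, so O(¬encrypt_form) is not derivable.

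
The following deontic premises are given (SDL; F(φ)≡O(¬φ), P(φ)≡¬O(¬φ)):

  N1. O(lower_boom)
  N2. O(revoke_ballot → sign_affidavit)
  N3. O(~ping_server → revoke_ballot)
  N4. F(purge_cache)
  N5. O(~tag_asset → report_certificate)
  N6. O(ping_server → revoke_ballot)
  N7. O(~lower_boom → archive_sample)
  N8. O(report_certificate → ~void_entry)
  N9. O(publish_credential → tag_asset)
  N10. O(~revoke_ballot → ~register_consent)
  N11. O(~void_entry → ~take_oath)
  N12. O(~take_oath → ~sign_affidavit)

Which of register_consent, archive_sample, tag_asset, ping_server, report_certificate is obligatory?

tag_asset

By case analysis on ping_server: premise 6 gives O(ping_server → revoke_ballot) and premise 3 gives O(~ping_server → revoke_ballot), so O(revoke_ballot) either way.
Applying K to premise 2 (O(revoke_ballot → sign_affidavit)) and O(revoke_ballot) yields O(sign_affidavit).
Premise 12 is O(~take_oath → ~sign_affidavit); contrapositively O(sign_affidavit → take_oath). Since O(sign_affidavit) holds, K gives O(take_oath).
The contrapositive of premise 11 (O(~void_entry → ~take_oath)) is O(take_oath → void_entry), and O(take_oath) is already established, so O(void_entry).
Premise 8 is O(report_certificate → ~void_entry); contrapositively O(void_entry → ~report_certificate). Since O(void_entry) holds, K gives O(~report_certificate).
Premise 5 is O(~tag_asset → report_certificate); contrapositively O(~report_certificate → tag_asset). Since O(~report_certificate) holds, K gives O(tag_asset).
So O(tag_asset) holds — tag_asset is obligatory. None of the other listed options is made obligatory by any chain of premises.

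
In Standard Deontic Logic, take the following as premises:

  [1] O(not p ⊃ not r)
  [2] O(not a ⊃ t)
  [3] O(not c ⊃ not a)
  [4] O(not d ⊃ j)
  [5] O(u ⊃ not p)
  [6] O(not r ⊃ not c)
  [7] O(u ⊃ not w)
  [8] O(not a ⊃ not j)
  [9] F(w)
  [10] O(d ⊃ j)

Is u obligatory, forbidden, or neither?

Premises 4 and 10 cover both cases: O(not d ⊃ j) and O(d ⊃ j). Since not d ∨ d is a tautology, O(j) follows.
Premise 8, O(not a ⊃ not j), contraposes to O(j ⊃ a); with O(j) we get O(a).
Premise 3 is O(not c ⊃ not a); contrapositively O(a ⊃ c). Since O(a) holds, K gives O(c).
The contrapositive of premise 6 (O(not r ⊃ not c)) is O(c ⊃ r), and O(c) is already established, so O(r).
The contrapositive of premise 1 (O(not p ⊃ not r)) is O(r ⊃ p), and O(r) is already established, so O(p).
The contrapositive of premise 5 (O(u ⊃ not p)) is O(p ⊃ not u), and O(p) is already established, so O(not u).
Premises 2, 7, 9 do not contribute to this derivation.
Thus O(not u), which is F(u): u is forbidden.

Forbidden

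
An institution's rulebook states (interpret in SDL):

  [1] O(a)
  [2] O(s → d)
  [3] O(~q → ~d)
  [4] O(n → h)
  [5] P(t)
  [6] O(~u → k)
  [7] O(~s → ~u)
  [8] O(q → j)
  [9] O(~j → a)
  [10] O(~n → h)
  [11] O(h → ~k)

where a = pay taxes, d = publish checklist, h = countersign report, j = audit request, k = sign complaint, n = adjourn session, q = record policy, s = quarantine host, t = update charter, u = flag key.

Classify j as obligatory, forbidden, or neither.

By case analysis on n: premise 4 gives O(n → h) and premise 10 gives O(~n → h), so O(h) either way.
From O(h) and premise 11, O(h → ~k), we obtain O(~k).
Premise 6, O(~u → k), contraposes to O(~k → u); with O(~k) we get O(u).
The contrapositive of premise 7 (O(~s → ~u)) is O(u → s), and O(u) is already established, so O(s).
From O(s) and premise 2, O(s → d), we obtain O(d).
Premise 3, O(~q → ~d), contraposes to O(d → q); with O(d) we get O(q).
Applying K to premise 8 (O(q → j)) and O(q) yields O(j).
Premises 1, 5, 9 do not contribute to this derivation.
Hence j is obligatory.

Obligatory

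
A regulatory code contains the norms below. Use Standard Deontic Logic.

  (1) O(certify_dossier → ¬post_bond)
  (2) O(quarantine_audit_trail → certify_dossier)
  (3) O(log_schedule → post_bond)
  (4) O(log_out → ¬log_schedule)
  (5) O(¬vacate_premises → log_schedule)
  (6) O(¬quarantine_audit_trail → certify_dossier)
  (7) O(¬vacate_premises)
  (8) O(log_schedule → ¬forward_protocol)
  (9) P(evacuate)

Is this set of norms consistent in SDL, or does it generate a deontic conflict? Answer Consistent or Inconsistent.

Inconsistent

Premises 6 and 2 are O(¬quarantine_audit_trail → certify_dossier) and O(quarantine_audit_trail → certify_dossier); every ideal world satisfies ¬quarantine_audit_trail or quarantine_audit_trail, so in either case certify_dossier holds — hence O(certify_dossier).
With premise 1, O(certify_dossier → ¬post_bond), the K-axiom yields O(¬post_bond).
Premise 3 is O(log_schedule → post_bond); contrapositively O(¬post_bond → ¬log_schedule). Since O(¬post_bond) holds, K gives O(¬log_schedule).
The contrapositive of premise 5 (O(¬vacate_premises → log_schedule)) is O(¬log_schedule → vacate_premises), and O(¬log_schedule) is already established, so O(vacate_premises).
However, premise 7 gives O(¬vacate_premises).
We now have both O(vacate_premises) and O(¬vacate_premises) — vacate_premises is simultaneously obligatory and forbidden, violating the D-axiom.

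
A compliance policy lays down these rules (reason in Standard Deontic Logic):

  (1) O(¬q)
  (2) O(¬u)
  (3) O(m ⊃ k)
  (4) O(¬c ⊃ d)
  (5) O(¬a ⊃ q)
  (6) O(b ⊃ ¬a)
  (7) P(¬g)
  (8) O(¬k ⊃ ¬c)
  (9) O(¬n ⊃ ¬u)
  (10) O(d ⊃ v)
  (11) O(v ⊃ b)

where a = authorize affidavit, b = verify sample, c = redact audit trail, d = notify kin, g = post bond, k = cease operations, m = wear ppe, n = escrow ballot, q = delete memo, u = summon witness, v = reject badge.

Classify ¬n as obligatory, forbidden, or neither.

Neither

Premise 9 is O(¬n ⊃ ¬u); even if O(¬u) held, inferring O(¬n) would be affirming the consequent — invalid.
No premise or chain of K-axiom applications forces O(¬n), and none forces O(n). So ¬n is neither obligatory nor forbidden under these norms.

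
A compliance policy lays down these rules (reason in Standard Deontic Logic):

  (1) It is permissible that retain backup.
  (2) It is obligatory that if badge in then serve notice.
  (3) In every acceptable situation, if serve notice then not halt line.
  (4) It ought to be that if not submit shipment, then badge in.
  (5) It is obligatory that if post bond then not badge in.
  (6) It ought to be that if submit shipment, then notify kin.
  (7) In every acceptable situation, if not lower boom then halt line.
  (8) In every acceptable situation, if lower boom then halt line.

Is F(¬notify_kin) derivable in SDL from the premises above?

By case analysis on lower_boom: premise 8 gives O(lower_boom → halt_line) and premise 7 gives O(¬lower_boom → halt_line), so O(halt_line) either way.
The contrapositive of premise 3 (O(serve_notice → ¬halt_line)) is O(halt_line → ¬serve_notice), and O(halt_line) is already established, so O(¬serve_notice).
The contrapositive of premise 2 (O(badge_in → serve_notice)) is O(¬serve_notice → ¬badge_in), and O(¬serve_notice) is already established, so O(¬badge_in).
Premise 4 is O(¬submit_shipment → badge_in); contrapositively O(¬badge_in → submit_shipment). Since O(¬badge_in) holds, K gives O(submit_shipment).
With premise 6, O(submit_shipment → notify_kin), the K-axiom yields O(notify_kin).
Premises 1, 5 do not contribute to this derivation.
So O(notify_kin) holds, i.e. F(¬notify_kin). The claim follows.

Yes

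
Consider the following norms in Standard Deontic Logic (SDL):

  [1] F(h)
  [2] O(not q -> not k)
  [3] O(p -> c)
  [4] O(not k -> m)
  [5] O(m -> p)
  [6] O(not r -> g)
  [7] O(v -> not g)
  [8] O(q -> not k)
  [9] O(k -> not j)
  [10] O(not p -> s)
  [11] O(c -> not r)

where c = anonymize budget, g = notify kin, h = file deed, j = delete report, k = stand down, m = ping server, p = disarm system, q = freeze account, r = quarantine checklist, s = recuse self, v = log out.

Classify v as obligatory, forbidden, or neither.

Forbidden

By case analysis on not q: premise 2 gives O(not q -> not k) and premise 8 gives O(q -> not k), so O(not k) either way.
From O(not k) and premise 4, O(not k -> m), we obtain O(m).
Premise 5 is O(m -> p); since O(m), deontic closure gives O(p).
Premise 3 is O(p -> c); since O(p), deontic closure gives O(c).
With premise 11, O(c -> not r), the K-axiom yields O(not r).
Applying K to premise 6 (O(not r -> g)) and O(not r) yields O(g).
The contrapositive of premise 7 (O(v -> not g)) is O(g -> not v), and O(g) is already established, so O(not v).
Premises 1, 9, 10 do not contribute to this derivation.
Thus O(not v), which is F(v): v is forbidden.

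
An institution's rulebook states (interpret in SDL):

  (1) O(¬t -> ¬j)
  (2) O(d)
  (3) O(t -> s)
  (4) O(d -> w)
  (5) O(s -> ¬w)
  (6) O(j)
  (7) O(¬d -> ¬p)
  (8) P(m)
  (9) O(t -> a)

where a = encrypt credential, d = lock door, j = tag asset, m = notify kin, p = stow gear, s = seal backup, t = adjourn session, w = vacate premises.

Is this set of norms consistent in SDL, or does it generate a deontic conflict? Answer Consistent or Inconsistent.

Premise 2 gives O(d).
With premise 4, O(d -> w), the K-axiom yields O(w).
Premise 5, O(s -> ¬w), contraposes to O(w -> ¬s); with O(w) we get O(¬s).
Premise 3 is O(t -> s); contrapositively O(¬s -> ¬t). Since O(¬s) holds, K gives O(¬t).
From O(¬t) and premise 1, O(¬t -> ¬j), we obtain O(¬j).
However, premise 6 gives O(j).
We now have both O(¬j) and O(j) — j is simultaneously obligatory and forbidden, violating the D-axiom.

Inconsistent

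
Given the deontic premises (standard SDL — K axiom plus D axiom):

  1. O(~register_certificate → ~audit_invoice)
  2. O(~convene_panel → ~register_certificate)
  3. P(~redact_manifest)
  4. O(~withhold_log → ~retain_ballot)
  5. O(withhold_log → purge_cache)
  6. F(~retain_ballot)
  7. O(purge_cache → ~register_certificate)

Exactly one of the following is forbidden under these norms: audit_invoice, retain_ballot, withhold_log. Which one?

audit_invoice

F(~retain_ballot) at premise 6 means O(retain_ballot).
The contrapositive of premise 4 (O(~withhold_log → ~retain_ballot)) is O(retain_ballot → withhold_log), and O(retain_ballot) is already established, so O(withhold_log).
Premise 5 is O(withhold_log → purge_cache); since O(withhold_log), deontic closure gives O(purge_cache).
From O(purge_cache) and premise 7, O(purge_cache → ~register_certificate), we obtain O(~register_certificate).
With premise 1, O(~register_certificate → ~audit_invoice), the K-axiom yields O(~audit_invoice).
So O(~audit_invoice) holds, i.e. audit_invoice is forbidden. None of the other listed options is forbidden under the premises.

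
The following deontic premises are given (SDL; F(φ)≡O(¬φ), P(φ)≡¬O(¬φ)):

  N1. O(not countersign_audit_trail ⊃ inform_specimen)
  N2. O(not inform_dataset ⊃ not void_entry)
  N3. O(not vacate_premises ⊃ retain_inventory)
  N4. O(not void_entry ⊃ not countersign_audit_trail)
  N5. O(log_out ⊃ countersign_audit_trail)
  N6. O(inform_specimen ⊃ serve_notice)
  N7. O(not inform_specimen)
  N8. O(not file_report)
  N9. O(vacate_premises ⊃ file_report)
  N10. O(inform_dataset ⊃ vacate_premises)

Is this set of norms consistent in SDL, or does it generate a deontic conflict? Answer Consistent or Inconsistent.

Inconsistent

From premise 7 we have O(not inform_specimen).
The contrapositive of premise 1 (O(not countersign_audit_trail ⊃ inform_specimen)) is O(not inform_specimen ⊃ countersign_audit_trail), and O(not inform_specimen) is already established, so O(countersign_audit_trail).
Premise 4, O(not void_entry ⊃ not countersign_audit_trail), contraposes to O(countersign_audit_trail ⊃ void_entry); with O(countersign_audit_trail) we get O(void_entry).
The contrapositive of premise 2 (O(not inform_dataset ⊃ not void_entry)) is O(void_entry ⊃ inform_dataset), and O(void_entry) is already established, so O(inform_dataset).
From O(inform_dataset) and premise 10, O(inform_dataset ⊃ vacate_premises), we obtain O(vacate_premises).
Applying K to premise 9 (O(vacate_premises ⊃ file_report)) and O(vacate_premises) yields O(file_report).
But premise 8 directly asserts O(not file_report).
We now have both O(file_report) and O(not file_report) — file_report is simultaneously obligatory and forbidden, violating the D-axiom.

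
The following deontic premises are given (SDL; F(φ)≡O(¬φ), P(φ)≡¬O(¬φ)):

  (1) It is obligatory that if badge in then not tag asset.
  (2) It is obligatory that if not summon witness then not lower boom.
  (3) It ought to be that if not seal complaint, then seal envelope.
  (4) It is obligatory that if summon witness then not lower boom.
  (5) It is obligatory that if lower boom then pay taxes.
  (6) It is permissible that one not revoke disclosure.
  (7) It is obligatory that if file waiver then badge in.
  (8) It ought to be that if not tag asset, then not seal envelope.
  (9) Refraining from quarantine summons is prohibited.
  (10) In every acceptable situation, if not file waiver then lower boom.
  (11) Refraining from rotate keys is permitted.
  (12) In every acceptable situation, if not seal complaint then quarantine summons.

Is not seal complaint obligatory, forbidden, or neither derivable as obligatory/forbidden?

Forbidden

By case analysis on summon_witness: premise 4 gives O(summon_witness → ¬lower_boom) and premise 2 gives O(¬summon_witness → ¬lower_boom), so O(¬lower_boom) either way.
Premise 10, O(¬file_waiver → lower_boom), contraposes to O(¬lower_boom → file_waiver); with O(¬lower_boom) we get O(file_waiver).
With premise 7, O(file_waiver → badge_in), the K-axiom yields O(badge_in).
From O(badge_in) and premise 1, O(badge_in → ¬tag_asset), we obtain O(¬tag_asset).
Applying K to premise 8 (O(¬tag_asset → ¬seal_envelope)) and O(¬tag_asset) yields O(¬seal_envelope).
Premise 3 is O(¬seal_complaint → seal_envelope); contrapositively O(¬seal_envelope → seal_complaint). Since O(¬seal_envelope) holds, K gives O(seal_complaint).
Premises 5, 6, 9, 11, 12 do not contribute to this derivation.
Thus O(seal_complaint), which is F(¬seal_complaint): ¬seal_complaint is forbidden.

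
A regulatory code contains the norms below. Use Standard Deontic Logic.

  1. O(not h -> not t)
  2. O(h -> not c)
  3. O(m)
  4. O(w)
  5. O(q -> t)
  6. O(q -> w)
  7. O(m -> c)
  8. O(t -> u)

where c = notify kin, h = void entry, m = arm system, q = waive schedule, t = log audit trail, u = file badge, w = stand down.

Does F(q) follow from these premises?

Yes

From premise 3 we have O(m).
Applying K to premise 7 (O(m -> c)) and O(m) yields O(c).
Premise 2 is O(h -> not c); contrapositively O(c -> not h). Since O(c) holds, K gives O(not h).
With premise 1, O(not h -> not t), the K-axiom yields O(not t).
The contrapositive of premise 5 (O(q -> t)) is O(not t -> not q), and O(not t) is already established, so O(not q).
Premises 4, 6, 8 do not contribute to this derivation.
So O(not q) holds, i.e. F(q). The claim follows.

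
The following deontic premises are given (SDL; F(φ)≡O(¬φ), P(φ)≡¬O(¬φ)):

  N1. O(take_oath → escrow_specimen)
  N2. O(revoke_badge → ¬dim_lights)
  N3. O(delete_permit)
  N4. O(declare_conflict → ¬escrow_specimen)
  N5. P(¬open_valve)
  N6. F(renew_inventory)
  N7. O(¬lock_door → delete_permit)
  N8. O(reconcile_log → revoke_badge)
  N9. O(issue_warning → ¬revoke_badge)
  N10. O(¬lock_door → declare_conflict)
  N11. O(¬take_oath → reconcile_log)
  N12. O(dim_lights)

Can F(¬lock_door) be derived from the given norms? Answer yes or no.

Premise 12 gives O(dim_lights).
The contrapositive of premise 2 (O(revoke_badge → ¬dim_lights)) is O(dim_lights → ¬revoke_badge), and O(dim_lights) is already established, so O(¬revoke_badge).
Premise 8, O(reconcile_log → revoke_badge), contraposes to O(¬revoke_badge → ¬reconcile_log); with O(¬revoke_badge) we get O(¬reconcile_log).
Premise 11, O(¬take_oath → reconcile_log), contraposes to O(¬reconcile_log → take_oath); with O(¬reconcile_log) we get O(take_oath).
Premise 1 is O(take_oath → escrow_specimen); since O(take_oath), deontic closure gives O(escrow_specimen).
Premise 4 is O(declare_conflict → ¬escrow_specimen); contrapositively O(escrow_specimen → ¬declare_conflict). Since O(escrow_specimen) holds, K gives O(¬declare_conflict).
Premise 10 is O(¬lock_door → declare_conflict); contrapositively O(¬declare_conflict → lock_door). Since O(¬declare_conflict) holds, K gives O(lock_door).
Premises 3, 5, 6, 7, 9 do not contribute to this derivation.
So O(lock_door) holds, i.e. F(¬lock_door). The claim follows.

Yes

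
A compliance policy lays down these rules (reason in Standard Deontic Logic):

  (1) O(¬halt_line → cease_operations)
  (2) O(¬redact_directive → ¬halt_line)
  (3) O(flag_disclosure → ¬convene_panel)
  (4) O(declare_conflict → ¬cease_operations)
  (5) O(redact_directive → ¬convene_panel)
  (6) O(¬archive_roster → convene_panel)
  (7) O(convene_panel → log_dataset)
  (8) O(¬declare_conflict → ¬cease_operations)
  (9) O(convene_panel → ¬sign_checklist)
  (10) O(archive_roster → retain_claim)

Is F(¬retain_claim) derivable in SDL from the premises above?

Yes

Premises 4 and 8 cover both cases: O(declare_conflict → ¬cease_operations) and O(¬declare_conflict → ¬cease_operations). Since declare_conflict ∨ ¬declare_conflict is a tautology, O(¬cease_operations) follows.
The contrapositive of premise 1 (O(¬halt_line → cease_operations)) is O(¬cease_operations → halt_line), and O(¬cease_operations) is already established, so O(halt_line).
The contrapositive of premise 2 (O(¬redact_directive → ¬halt_line)) is O(halt_line → redact_directive), and O(halt_line) is already established, so O(redact_directive).
With premise 5, O(redact_directive → ¬convene_panel), the K-axiom yields O(¬convene_panel).
The contrapositive of premise 6 (O(¬archive_roster → convene_panel)) is O(¬convene_panel → archive_roster), and O(¬convene_panel) is already established, so O(archive_roster).
Premise 10 is O(archive_roster → retain_claim); since O(archive_roster), deontic closure gives O(retain_claim).
Premises 3, 7, 9 do not contribute to this derivation.
So O(retain_claim) holds, i.e. F(¬retain_claim). The claim follows.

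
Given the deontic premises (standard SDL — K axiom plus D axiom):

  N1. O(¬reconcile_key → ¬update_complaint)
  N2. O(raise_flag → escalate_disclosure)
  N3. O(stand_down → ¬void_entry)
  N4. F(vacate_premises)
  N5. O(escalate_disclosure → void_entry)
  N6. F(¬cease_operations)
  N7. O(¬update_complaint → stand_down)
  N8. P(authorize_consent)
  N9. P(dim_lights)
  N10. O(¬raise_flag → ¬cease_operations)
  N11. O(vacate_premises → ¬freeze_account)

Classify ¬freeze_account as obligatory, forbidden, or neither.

Premise 11 is O(vacate_premises → ¬freeze_account), but O(vacate_premises) is not derivable from the premises, so it does not yield O(¬freeze_account).
No premise or chain of K-axiom applications forces O(¬freeze_account), and none forces O(freeze_account). So ¬freeze_account is neither obligatory nor forbidden under these norms.

Neither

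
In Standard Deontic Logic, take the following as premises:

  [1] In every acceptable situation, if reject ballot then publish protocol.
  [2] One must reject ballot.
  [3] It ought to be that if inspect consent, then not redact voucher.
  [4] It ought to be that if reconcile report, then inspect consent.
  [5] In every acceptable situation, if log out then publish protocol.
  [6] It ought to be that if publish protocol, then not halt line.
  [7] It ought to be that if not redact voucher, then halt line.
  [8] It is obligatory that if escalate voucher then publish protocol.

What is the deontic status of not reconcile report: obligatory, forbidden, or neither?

Premise 2 states O(reject_ballot) outright.
From O(reject_ballot) and premise 1, O(reject_ballot → publish_protocol), we obtain O(publish_protocol).
Premise 6 is O(publish_protocol → ¬halt_line); since O(publish_protocol), deontic closure gives O(¬halt_line).
Premise 7 is O(¬redact_voucher → halt_line); contrapositively O(¬halt_line → redact_voucher). Since O(¬halt_line) holds, K gives O(redact_voucher).
Premise 3, O(inspect_consent → ¬redact_voucher), contraposes to O(redact_voucher → ¬inspect_consent); with O(redact_voucher) we get O(¬inspect_consent).
The contrapositive of premise 4 (O(reconcile_report → inspect_consent)) is O(¬inspect_consent → ¬reconcile_report), and O(¬inspect_consent) is already established, so O(¬reconcile_report).
Premises 5, 8 do not contribute to this derivation.
Hence ¬reconcile_report is obligatory.

Obligatory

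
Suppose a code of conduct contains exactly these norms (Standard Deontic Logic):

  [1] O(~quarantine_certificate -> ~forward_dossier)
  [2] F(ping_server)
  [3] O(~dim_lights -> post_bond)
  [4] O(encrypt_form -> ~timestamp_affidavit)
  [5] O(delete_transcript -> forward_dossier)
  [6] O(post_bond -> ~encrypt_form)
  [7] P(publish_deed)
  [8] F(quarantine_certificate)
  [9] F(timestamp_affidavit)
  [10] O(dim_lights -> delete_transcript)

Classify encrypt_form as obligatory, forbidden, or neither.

F(quarantine_certificate) at premise 8 means O(~quarantine_certificate).
From O(~quarantine_certificate) and premise 1, O(~quarantine_certificate -> ~forward_dossier), we obtain O(~forward_dossier).
The contrapositive of premise 5 (O(delete_transcript -> forward_dossier)) is O(~forward_dossier -> ~delete_transcript), and O(~forward_dossier) is already established, so O(~delete_transcript).
The contrapositive of premise 10 (O(dim_lights -> delete_transcript)) is O(~delete_transcript -> ~dim_lights), and O(~delete_transcript) is already established, so O(~dim_lights).
Premise 3 is O(~dim_lights -> post_bond); since O(~dim_lights), deontic closure gives O(post_bond).
Premise 6 is O(post_bond -> ~encrypt_form); since O(post_bond), deontic closure gives O(~encrypt_form).
Premises 2, 4, 7, 9 do not contribute to this derivation.
Thus O(~encrypt_form), which is F(encrypt_form): encrypt_form is forbidden.

Forbidden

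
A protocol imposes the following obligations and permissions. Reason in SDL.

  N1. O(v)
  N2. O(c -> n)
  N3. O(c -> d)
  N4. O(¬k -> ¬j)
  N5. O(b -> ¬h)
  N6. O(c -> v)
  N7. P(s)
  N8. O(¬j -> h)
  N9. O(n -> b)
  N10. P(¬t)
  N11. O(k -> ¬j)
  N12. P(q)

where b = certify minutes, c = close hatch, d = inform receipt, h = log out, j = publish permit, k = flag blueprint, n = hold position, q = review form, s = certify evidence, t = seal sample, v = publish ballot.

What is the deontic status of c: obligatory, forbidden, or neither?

Forbidden

Premises 4 and 11 are O(¬k -> ¬j) and O(k -> ¬j); every ideal world satisfies ¬k or k, so in either case ¬j holds — hence O(¬j).
From O(¬j) and premise 8, O(¬j -> h), we obtain O(h).
The contrapositive of premise 5 (O(b -> ¬h)) is O(h -> ¬b), and O(h) is already established, so O(¬b).
Premise 9 is O(n -> b); contrapositively O(¬b -> ¬n). Since O(¬b) holds, K gives O(¬n).
Premise 2 is O(c -> n); contrapositively O(¬n -> ¬c). Since O(¬n) holds, K gives O(¬c).
Premises 1, 3, 6, 7, 10, 12 do not contribute to this derivation.
Thus O(¬c), which is F(c): c is forbidden.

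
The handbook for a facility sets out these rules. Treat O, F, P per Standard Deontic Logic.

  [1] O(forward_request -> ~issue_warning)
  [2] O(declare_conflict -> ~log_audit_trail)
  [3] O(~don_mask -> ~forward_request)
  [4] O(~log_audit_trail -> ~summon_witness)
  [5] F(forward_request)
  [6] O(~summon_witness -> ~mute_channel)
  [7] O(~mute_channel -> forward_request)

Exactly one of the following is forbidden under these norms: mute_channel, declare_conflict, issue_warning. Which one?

F(forward_request) at premise 5 means O(~forward_request).
Premise 7, O(~mute_channel -> forward_request), contraposes to O(~forward_request -> mute_channel); with O(~forward_request) we get O(mute_channel).
Premise 6, O(~summon_witness -> ~mute_channel), contraposes to O(mute_channel -> summon_witness); with O(mute_channel) we get O(summon_witness).
Premise 4 is O(~log_audit_trail -> ~summon_witness); contrapositively O(summon_witness -> log_audit_trail). Since O(summon_witness) holds, K gives O(log_audit_trail).
Premise 2, O(declare_conflict -> ~log_audit_trail), contraposes to O(log_audit_trail -> ~declare_conflict); with O(log_audit_trail) we get O(~declare_conflict).
So O(~declare_conflict) holds, i.e. declare_conflict is forbidden. None of the other listed options is forbidden under the premises.

declare_conflict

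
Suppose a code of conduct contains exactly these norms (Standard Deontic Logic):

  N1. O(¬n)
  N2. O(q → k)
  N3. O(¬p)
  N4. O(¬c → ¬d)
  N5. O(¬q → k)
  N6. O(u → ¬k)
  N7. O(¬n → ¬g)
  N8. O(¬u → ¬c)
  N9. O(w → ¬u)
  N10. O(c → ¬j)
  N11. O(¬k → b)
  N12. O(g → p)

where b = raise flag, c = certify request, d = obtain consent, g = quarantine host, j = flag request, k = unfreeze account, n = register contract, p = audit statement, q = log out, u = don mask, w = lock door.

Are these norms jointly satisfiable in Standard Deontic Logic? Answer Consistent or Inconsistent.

Consistent

Premise 12 is O(g → p), but O(g) is not derivable from the premises, so it does not yield O(p).
So O(p) is not derivable, and the apparent clash with O(¬p) does not arise.
A world satisfying every obligation exists (e.g. b=false, c=false, d=false, g=false, j=false, k=true, n=false, p=false, q=false, u=false, w=false); no atom is both obligatory and forbidden, so the set is consistent.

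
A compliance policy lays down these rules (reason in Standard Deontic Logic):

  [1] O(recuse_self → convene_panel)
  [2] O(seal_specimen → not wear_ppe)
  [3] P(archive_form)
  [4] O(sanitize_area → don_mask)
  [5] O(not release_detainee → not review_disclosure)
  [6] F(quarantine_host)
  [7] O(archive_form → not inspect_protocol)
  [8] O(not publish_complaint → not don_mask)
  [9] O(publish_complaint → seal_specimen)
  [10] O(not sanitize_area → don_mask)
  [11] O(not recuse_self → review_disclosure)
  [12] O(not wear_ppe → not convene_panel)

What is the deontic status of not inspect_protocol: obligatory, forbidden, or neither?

Premise 7 is O(archive_form → not inspect_protocol), but O(archive_form) is not derivable from the premises (the permission P(archive_form) asserts only not O(not archive_form), not O(archive_form)), so it does not yield O(not inspect_protocol).
No premise or chain of K-axiom applications forces O(not inspect_protocol), and none forces O(inspect_protocol). So not inspect_protocol is neither obligatory nor forbidden under these norms.

Neither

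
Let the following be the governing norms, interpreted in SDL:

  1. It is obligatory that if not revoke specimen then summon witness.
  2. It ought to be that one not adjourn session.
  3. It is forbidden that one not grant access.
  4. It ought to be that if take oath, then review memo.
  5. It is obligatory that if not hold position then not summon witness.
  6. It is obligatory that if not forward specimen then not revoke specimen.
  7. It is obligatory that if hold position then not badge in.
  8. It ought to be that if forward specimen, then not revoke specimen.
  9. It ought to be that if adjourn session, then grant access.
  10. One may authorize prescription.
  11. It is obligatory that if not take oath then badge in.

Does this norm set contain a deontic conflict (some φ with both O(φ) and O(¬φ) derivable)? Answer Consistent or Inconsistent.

Consistent

Premise 9 is O(adjourn_session → grant_access); even if O(grant_access) held, inferring O(adjourn_session) would be affirming the consequent — invalid.
So O(adjourn_session) is not derivable, and the apparent clash with O(¬adjourn_session) does not arise.
A world satisfying every obligation exists (e.g. adjourn_session=false, authorize_prescription=false, badge_in=false, forward_specimen=false, grant_access=true, hold_position=true, review_memo=true, revoke_specimen=false, summon_witness=true, take_oath=true); no atom is both obligatory and forbidden, so the set is consistent.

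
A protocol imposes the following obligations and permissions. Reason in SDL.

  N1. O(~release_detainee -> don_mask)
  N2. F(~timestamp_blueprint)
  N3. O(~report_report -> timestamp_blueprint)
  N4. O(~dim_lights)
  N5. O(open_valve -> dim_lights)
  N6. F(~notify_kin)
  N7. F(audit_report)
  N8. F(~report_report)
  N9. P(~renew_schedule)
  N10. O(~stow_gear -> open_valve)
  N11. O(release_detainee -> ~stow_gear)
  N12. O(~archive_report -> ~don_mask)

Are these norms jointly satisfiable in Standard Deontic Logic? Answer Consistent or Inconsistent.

Consistent

Premise 3 is O(~report_report -> timestamp_blueprint); even if O(timestamp_blueprint) held, inferring O(~report_report) would be affirming the consequent — invalid.
So O(~report_report) is not derivable, and the apparent clash with O(report_report) does not arise.
A world satisfying every obligation exists (e.g. archive_report=true, audit_report=false, dim_lights=false, don_mask=true, notify_kin=true, open_valve=false, release_detainee=false, renew_schedule=false, report_report=true, stow_gear=true, timestamp_blueprint=true); no atom is both obligatory and forbidden, so the set is consistent.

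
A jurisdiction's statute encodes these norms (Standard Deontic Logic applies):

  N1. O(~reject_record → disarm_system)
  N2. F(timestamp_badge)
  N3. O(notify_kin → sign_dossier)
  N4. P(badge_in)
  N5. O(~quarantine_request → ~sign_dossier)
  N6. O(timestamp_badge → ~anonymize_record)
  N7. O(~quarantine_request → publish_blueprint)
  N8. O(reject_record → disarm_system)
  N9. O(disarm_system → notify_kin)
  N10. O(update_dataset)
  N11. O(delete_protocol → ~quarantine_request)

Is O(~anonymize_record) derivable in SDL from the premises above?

Premise 6 is O(timestamp_badge → ~anonymize_record), but O(timestamp_badge) is not derivable from the premises, so it does not yield O(~anonymize_record).
No other premise forces O(~anonymize_record). An ideal world satisfying every premise can still have ~anonymize_record false, so O(~anonymize_record) is not derivable.

No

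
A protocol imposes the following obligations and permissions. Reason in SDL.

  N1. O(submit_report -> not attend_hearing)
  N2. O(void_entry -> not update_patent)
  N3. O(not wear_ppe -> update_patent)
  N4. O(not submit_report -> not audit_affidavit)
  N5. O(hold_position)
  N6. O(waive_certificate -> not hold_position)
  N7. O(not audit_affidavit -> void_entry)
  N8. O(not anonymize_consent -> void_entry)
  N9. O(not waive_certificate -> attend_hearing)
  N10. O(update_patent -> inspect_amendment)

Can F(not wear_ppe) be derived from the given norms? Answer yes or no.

Premise 5 gives O(hold_position).
The contrapositive of premise 6 (O(waive_certificate -> not hold_position)) is O(hold_position -> not waive_certificate), and O(hold_position) is already established, so O(not waive_certificate).
Premise 9 is O(not waive_certificate -> attend_hearing); since O(not waive_certificate), deontic closure gives O(attend_hearing).
Premise 1 is O(submit_report -> not attend_hearing); contrapositively O(attend_hearing -> not submit_report). Since O(attend_hearing) holds, K gives O(not submit_report).
With premise 4, O(not submit_report -> not audit_affidavit), the K-axiom yields O(not audit_affidavit).
From O(not audit_affidavit) and premise 7, O(not audit_affidavit -> void_entry), we obtain O(void_entry).
From O(void_entry) and premise 2, O(void_entry -> not update_patent), we obtain O(not update_patent).
The contrapositive of premise 3 (O(not wear_ppe -> update_patent)) is O(not update_patent -> wear_ppe), and O(not update_patent) is already established, so O(wear_ppe).
Premises 8, 10 do not contribute to this derivation.
So O(wear_ppe) holds, i.e. F(not wear_ppe). The claim follows.

Yes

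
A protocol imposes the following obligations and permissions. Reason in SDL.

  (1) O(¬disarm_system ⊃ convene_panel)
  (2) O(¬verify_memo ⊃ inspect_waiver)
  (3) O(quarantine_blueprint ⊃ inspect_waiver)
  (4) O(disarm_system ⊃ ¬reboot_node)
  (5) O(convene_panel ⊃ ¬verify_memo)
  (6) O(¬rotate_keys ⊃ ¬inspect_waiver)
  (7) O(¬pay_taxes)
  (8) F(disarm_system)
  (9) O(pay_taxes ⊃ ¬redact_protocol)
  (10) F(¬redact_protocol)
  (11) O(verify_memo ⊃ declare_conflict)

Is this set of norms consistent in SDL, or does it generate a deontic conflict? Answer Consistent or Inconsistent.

Premise 9 is O(pay_taxes ⊃ ¬redact_protocol), but O(pay_taxes) is not derivable from the premises, so it does not yield O(¬redact_protocol).
So O(¬redact_protocol) is not derivable, and the apparent clash with O(redact_protocol) does not arise.
A world satisfying every obligation exists (e.g. convene_panel=true, declare_conflict=false, disarm_system=false, inspect_waiver=true, pay_taxes=false, quarantine_blueprint=false, reboot_node=false, redact_protocol=true, rotate_keys=true, verify_memo=false); no atom is both obligatory and forbidden, so the set is consistent.

Consistent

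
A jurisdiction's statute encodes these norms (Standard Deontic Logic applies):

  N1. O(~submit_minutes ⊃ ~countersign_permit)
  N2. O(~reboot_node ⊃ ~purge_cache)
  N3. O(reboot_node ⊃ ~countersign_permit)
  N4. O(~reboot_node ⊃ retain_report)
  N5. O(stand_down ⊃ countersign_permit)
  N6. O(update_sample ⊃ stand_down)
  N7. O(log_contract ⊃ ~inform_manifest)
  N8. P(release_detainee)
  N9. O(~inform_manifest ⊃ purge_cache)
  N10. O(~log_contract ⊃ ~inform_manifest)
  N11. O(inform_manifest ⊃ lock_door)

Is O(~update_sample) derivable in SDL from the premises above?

Premises 10 and 7 are O(~log_contract ⊃ ~inform_manifest) and O(log_contract ⊃ ~inform_manifest); every ideal world satisfies ~log_contract or log_contract, so in either case ~inform_manifest holds — hence O(~inform_manifest).
Premise 9 is O(~inform_manifest ⊃ purge_cache); since O(~inform_manifest), deontic closure gives O(purge_cache).
Premise 2 is O(~reboot_node ⊃ ~purge_cache); contrapositively O(purge_cache ⊃ reboot_node). Since O(purge_cache) holds, K gives O(reboot_node).
From O(reboot_node) and premise 3, O(reboot_node ⊃ ~countersign_permit), we obtain O(~countersign_permit).
The contrapositive of premise 5 (O(stand_down ⊃ countersign_permit)) is O(~countersign_permit ⊃ ~stand_down), and O(~countersign_permit) is already established, so O(~stand_down).
Premise 6 is O(update_sample ⊃ stand_down); contrapositively O(~stand_down ⊃ ~update_sample). Since O(~stand_down) holds, K gives O(~update_sample).
Premises 1, 4, 8, 11 do not contribute to this derivation.
So O(~update_sample) follows.

Yes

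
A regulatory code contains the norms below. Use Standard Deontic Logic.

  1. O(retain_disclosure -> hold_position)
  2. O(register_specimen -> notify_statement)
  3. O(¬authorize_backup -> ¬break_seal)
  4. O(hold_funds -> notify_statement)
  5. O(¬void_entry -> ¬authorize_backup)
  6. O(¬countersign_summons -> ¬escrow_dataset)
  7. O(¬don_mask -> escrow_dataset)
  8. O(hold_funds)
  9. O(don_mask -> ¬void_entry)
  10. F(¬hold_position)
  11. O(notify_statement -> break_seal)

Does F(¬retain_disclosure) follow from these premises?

No

Premise 1 is O(retain_disclosure -> hold_position); even if O(hold_position) held, inferring O(retain_disclosure) would be affirming the consequent — invalid.
No other premise forces O(retain_disclosure). An ideal world satisfying every premise can still have ¬retain_disclosure true, so F(¬retain_disclosure) is not derivable.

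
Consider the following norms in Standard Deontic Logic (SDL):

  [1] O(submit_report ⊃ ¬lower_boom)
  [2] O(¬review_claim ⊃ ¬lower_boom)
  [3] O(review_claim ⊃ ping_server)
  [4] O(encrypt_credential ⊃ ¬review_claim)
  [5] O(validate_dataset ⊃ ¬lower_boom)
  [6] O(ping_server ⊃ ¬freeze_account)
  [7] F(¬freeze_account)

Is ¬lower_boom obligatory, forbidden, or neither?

Obligatory

Premise 7, F(¬freeze_account), is equivalent to O(freeze_account).
Premise 6 is O(ping_server ⊃ ¬freeze_account); contrapositively O(freeze_account ⊃ ¬ping_server). Since O(freeze_account) holds, K gives O(¬ping_server).
Premise 3, O(review_claim ⊃ ping_server), contraposes to O(¬ping_server ⊃ ¬review_claim); with O(¬ping_server) we get O(¬review_claim).
From O(¬review_claim) and premise 2, O(¬review_claim ⊃ ¬lower_boom), we obtain O(¬lower_boom).
Premises 1, 4, 5 do not contribute to this derivation.
Hence ¬lower_boom is obligatory.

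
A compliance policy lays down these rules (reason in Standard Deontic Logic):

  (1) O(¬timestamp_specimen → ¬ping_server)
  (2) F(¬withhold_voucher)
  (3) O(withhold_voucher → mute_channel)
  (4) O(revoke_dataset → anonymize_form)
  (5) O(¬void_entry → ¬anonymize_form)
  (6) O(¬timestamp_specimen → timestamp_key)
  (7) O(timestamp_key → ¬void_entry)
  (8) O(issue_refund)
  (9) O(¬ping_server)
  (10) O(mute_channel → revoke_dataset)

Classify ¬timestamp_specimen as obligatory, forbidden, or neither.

F(¬withhold_voucher) at premise 2 means O(withhold_voucher).
Applying K to premise 3 (O(withhold_voucher → mute_channel)) and O(withhold_voucher) yields O(mute_channel).
From O(mute_channel) and premise 10, O(mute_channel → revoke_dataset), we obtain O(revoke_dataset).
From O(revoke_dataset) and premise 4, O(revoke_dataset → anonymize_form), we obtain O(anonymize_form).
Premise 5, O(¬void_entry → ¬anonymize_form), contraposes to O(anonymize_form → void_entry); with O(anonymize_form) we get O(void_entry).
Premise 7, O(timestamp_key → ¬void_entry), contraposes to O(void_entry → ¬timestamp_key); with O(void_entry) we get O(¬timestamp_key).
The contrapositive of premise 6 (O(¬timestamp_specimen → timestamp_key)) is O(¬timestamp_key → timestamp_specimen), and O(¬timestamp_key) is already established, so O(timestamp_specimen).
Premises 1, 8, 9 do not contribute to this derivation.
Thus O(timestamp_specimen), which is F(¬timestamp_specimen): ¬timestamp_specimen is forbidden.

Forbidden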